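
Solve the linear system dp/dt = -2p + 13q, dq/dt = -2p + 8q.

p(t) = -2C_1e^(3t)sin(t) + 3C_1e^(3t)cos(t) + 3C_2e^(3t)sin(t) + 2C_2e^(3t)cos(t), q(t) = -C_1e^(3t)sin(t) + C_1e^(3t)cos(t) + C_2e^(3t)sin(t) + C_2e^(3t)cos(t)

Coefficient matrix A = [[-2, 13], [-2, 8]].
Characteristic polynomial det(A - λI) = λ^2 - 6λ + 10 = 0.
Eigenvalues λ = 3 ± i (complex conjugate pair).
For λ=3+i: an eigenvector is (3,1) - i(-2,-1) = (3 + 2i, 1 + i).
A real fundamental pair from Re and Im of e^((3+i)t)v: X_1 = e^(3t)(cos(t)·(3,1) + sin(t)·(-2,-1)), X_2 = e^(3t)(sin(t)·(3,1) - cos(t)·(-2,-1)).
General solution: C_1X_1 + C_2X_2.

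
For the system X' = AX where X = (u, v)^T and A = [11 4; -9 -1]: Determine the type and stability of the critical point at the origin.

unstable improper node

A = [[11,4],[-9,-1]]; det(A-λI) = λ^2 - 10λ + 25.
repeated λ = 5 with a single eigenvector.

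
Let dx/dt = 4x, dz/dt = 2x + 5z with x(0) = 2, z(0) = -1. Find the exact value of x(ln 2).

A = [[4,0],[2,5]]; eigenvalues λ = 4, 5.
Eigenvectors: (1,-2) for λ=4, (0,-1) for λ=5.
From the initial condition, c_1 = 2, c_2 = -3.
x(ln 2) = (2)(2^4)(1) + (-3)(2^5)(0) = 32.

32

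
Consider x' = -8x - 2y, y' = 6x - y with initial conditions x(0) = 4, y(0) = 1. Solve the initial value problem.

Coefficient matrix A = [[-8, -2], [6, -1]].
Characteristic polynomial det(A - λI) = λ^2 + 9λ + 20 = 0.
Eigenvalues λ = -4, -5.
For λ=-4: (A-λI) row 1 is [-4, -2], so an eigenvector is (1, -2).
For λ=-5: (A-λI) row 1 is [-3, -2], so an eigenvector is (2, -3).
General solution: C_1e^(-4t)(1,-2) + C_2e^(-5t)(2,-3).
Applying x(0)=4, y(0)=1 gives C_1=-14, C_2=9.

x(t) = -14e^(-4t) + 18e^(-5t), y(t) = 28e^(-4t) - 27e^(-5t)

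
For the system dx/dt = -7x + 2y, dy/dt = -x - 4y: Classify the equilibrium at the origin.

stable node

A = [[-7,2],[-1,-4]]; det(A-λI) = λ^2 + 11λ + 30.
λ = -5, -6: both negative.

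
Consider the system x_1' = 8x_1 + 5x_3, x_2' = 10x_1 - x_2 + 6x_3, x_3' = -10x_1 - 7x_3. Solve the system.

x_1(t) = -c_2e^(-2t) - c_3e^(3t), x_2(t) = c_1e^(-t) - 2c_2e^(-2t) - c_3e^(3t), x_3(t) = 2c_2e^(-2t) + c_3e^(3t)

Coefficient matrix A = [[8, 0, 5], [10, -1, 6], [-10, 0, -7]].
det(A - λI) = 0 gives eigenvalues λ = -1, -2, 3.
For λ=-1: eigenvector (0,1,0).
For λ=-2: eigenvector (-1,-2,2).
For λ=3: eigenvector (-1,-1,1).
General solution: c_1e^(-t)(0,1,0) + c_2e^(-2t)(-1,-2,2) + c_3e^(3t)(-1,-1,1).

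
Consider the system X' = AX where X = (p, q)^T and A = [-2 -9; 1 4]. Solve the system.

Coefficient matrix A = [[-2, -9], [1, 4]].
Characteristic polynomial det(A - λI) = λ^2 - 2λ + 1 = 0.
Single eigenvalue λ = 1 with algebraic multiplicity 2.
Eigenvector v = (-3,1); generalized eigenvector w with (A-λI)w=v is (1,0).
General solution: e^(t)[K_1·v + K_2·(t·v + w)].

p(t) = -3K_1e^(t) - 3K_2te^(t) + K_2e^(t), q(t) = K_1e^(t) + K_2te^(t)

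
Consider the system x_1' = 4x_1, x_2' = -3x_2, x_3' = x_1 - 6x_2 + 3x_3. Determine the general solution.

Coefficient matrix A = [[4, 0, 0], [0, -3, 0], [1, -6, 3]].
det(A - λI) = 0 gives eigenvalues λ = 3, -3, 4.
For λ=3: eigenvector (0,0,1).
For λ=-3: eigenvector (0,1,1).
For λ=4: eigenvector (1,0,1).
General solution: C_1e^(3t)(0,0,1) + C_2e^(-3t)(0,1,1) + C_3e^(4t)(1,0,1).

x_1(t) = C_3e^(4t), x_2(t) = C_2e^(-3t), x_3(t) = C_1e^(3t) + C_2e^(-3t) + C_3e^(4t)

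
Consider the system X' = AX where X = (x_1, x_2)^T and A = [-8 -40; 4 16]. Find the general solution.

Coefficient matrix A = [[-8, -40], [4, 16]].
Characteristic polynomial det(A - λI) = λ^2 - 8λ + 32 = 0.
Eigenvalues λ = 4 ± 4i (complex conjugate pair).
For λ=4+4i: an eigenvector is (1,0) - i(-3,1) = (1 + 3i, 0 - i).
A real fundamental pair from Re and Im of e^((4+4i)t)v: X_1 = e^(4t)(cos(4t)·(1,0) + sin(4t)·(-3,1)), X_2 = e^(4t)(sin(4t)·(1,0) - cos(4t)·(-3,1)).
General solution: C_1X_1 + C_2X_2.

x_1(t) = -3C_1e^(4t)sin(4t) + C_1e^(4t)cos(4t) + C_2e^(4t)sin(4t) + 3C_2e^(4t)cos(4t), x_2(t) = C_1e^(4t)sin(4t) - C_2e^(4t)cos(4t)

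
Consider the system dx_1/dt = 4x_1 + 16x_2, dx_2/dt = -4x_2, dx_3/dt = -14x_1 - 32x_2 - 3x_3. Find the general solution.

Coefficient matrix A = [[4, 16, 0], [0, -4, 0], [-14, -32, -3]].
det(A - λI) = 0 gives eigenvalues λ = 4, -4, -3.
For λ=4: eigenvector (1,0,-2).
For λ=-4: eigenvector (-2,1,4).
For λ=-3: eigenvector (0,0,1).
General solution: C_1e^(4t)(1,0,-2) + C_2e^(-4t)(-2,1,4) + C_3e^(-3t)(0,0,1).

x_1(t) = C_1e^(4t) - 2C_2e^(-4t), x_2(t) = C_2e^(-4t), x_3(t) = -2C_1e^(4t) + 4C_2e^(-4t) + C_3e^(-3t)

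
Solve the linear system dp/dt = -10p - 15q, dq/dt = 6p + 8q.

p(t) = c_1e^(-t)sin(3t) - 2c_1e^(-t)cos(3t) - 2c_2e^(-t)sin(3t) - c_2e^(-t)cos(3t), q(t) = -c_1e^(-t)sin(3t) + c_1e^(-t)cos(3t) + c_2e^(-t)sin(3t) + c_2e^(-t)cos(3t)

Coefficient matrix A = [[-10, -15], [6, 8]].
Characteristic polynomial det(A - λI) = λ^2 + 2λ + 10 = 0.
Eigenvalues λ = -1 ± 3i (complex conjugate pair).
For λ=-1+3i: an eigenvector is (-2,1) - i(1,-1) = (-2 - i, 1 + i).
A real fundamental pair from Re and Im of e^((-1+3i)t)v: X_1 = e^(-t)(cos(3t)·(-2,1) + sin(3t)·(1,-1)), X_2 = e^(-t)(sin(3t)·(-2,1) - cos(3t)·(1,-1)).
General solution: c_1X_1 + c_2X_2.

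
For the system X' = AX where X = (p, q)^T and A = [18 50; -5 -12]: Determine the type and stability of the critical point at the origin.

A = [[18,50],[-5,-12]]; det(A-λI) = λ^2 - 6λ + 34.
λ = 3 ± 5i: positive real part.

unstable spiral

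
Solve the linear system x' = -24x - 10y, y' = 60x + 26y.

x(t) = -c_1e^(6t) + c_2e^(-4t), y(t) = 3c_1e^(6t) - 2c_2e^(-4t)

Coefficient matrix A = [[-24, -10], [60, 26]].
Characteristic polynomial det(A - λI) = λ^2 - 2λ - 24 = 0.
Eigenvalues λ = 6, -4.
For λ=6: (A-λI) row 1 is [-30, -10], so an eigenvector is (-1, 3).
For λ=-4: (A-λI) row 1 is [-20, -10], so an eigenvector is (1, -2).
General solution: c_1e^(6t)(-1,3) + c_2e^(-4t)(1,-2).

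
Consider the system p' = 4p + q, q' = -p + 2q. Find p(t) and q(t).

Coefficient matrix A = [[4, 1], [-1, 2]].
Characteristic polynomial det(A - λI) = λ^2 - 6λ + 9 = 0.
Single eigenvalue λ = 3 with algebraic multiplicity 2.
Eigenvector v = (1,-1); generalized eigenvector w with (A-λI)w=v is (2,-1).
General solution: e^(3t)[K_1·v + K_2·(t·v + w)].

p(t) = K_1e^(3t) + K_2te^(3t) + 2K_2e^(3t), q(t) = -K_1e^(3t) - K_2te^(3t) - K_2e^(3t)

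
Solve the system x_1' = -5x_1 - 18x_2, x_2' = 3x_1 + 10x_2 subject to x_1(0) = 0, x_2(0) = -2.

x_1(t) = 12e^(4t) - 12e^(t), x_2(t) = -6e^(4t) + 4e^(t)

Coefficient matrix A = [[-5, -18], [3, 10]].
Characteristic polynomial det(A - λI) = λ^2 - 5λ + 4 = 0.
Eigenvalues λ = 4, 1.
For λ=4: (A-λI) row 1 is [-9, -18], so an eigenvector is (-2, 1).
For λ=1: (A-λI) row 1 is [-6, -18], so an eigenvector is (3, -1).
General solution: c_1e^(4t)(-2,1) + c_2e^(t)(3,-1).
Applying x_1(0)=0, x_2(0)=-2 gives c_1=-6, c_2=-4.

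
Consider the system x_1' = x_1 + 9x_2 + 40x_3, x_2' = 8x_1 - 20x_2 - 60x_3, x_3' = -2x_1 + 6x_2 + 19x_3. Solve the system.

Coefficient matrix A = [[1, 9, 40], [8, -20, -60], [-2, 6, 19]].
det(A - λI) = 0 gives eigenvalues λ = -3, 4, -1.
For λ=-3: eigenvector (-1,-4,1).
For λ=4: eigenvector (3,1,0).
For λ=-1: eigenvector (-2,-4,1).
General solution: c_1e^(-3t)(-1,-4,1) + c_2e^(4t)(3,1,0) + c_3e^(-t)(-2,-4,1).

x_1(t) = -c_1e^(-3t) + 3c_2e^(4t) - 2c_3e^(-t), x_2(t) = -4c_1e^(-3t) + c_2e^(4t) - 4c_3e^(-t), x_3(t) = c_1e^(-3t) + c_3e^(-t)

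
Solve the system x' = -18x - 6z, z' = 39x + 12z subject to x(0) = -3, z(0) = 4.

x(t) = 7e^(-3t)sin(3t) - 3e^(-3t)cos(3t), z(t) = -19e^(-3t)sin(3t) + 4e^(-3t)cos(3t)

Coefficient matrix A = [[-18, -6], [39, 12]].
Characteristic polynomial det(A - λI) = λ^2 + 6λ + 18 = 0.
Eigenvalues λ = -3 ± 3i (complex conjugate pair).
For λ=-3+3i: an eigenvector is (-1,2) - i(1,-3) = (-1 - i, 2 + 3i).
A real fundamental pair from Re and Im of e^((-3+3i)t)v: X_1 = e^(-3t)(cos(3t)·(-1,2) + sin(3t)·(1,-3)), X_2 = e^(-3t)(sin(3t)·(-1,2) - cos(3t)·(1,-3)).
General solution: c_1X_1 + c_2X_2.
Applying x(0)=-3, z(0)=4 gives c_1=5, c_2=-2.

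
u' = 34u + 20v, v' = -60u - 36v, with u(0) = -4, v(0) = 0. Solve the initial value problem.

Coefficient matrix A = [[34, 20], [-60, -36]].
Characteristic polynomial det(A - λI) = λ^2 + 2λ - 24 = 0.
Eigenvalues λ = 4, -6.
For λ=4: (A-λI) row 1 is [30, 20], so an eigenvector is (-2, 3).
For λ=-6: (A-λI) row 1 is [40, 20], so an eigenvector is (-1, 2).
General solution: K_1e^(4t)(-2,3) + K_2e^(-6t)(-1,2).
Applying u(0)=-4, v(0)=0 gives K_1=8, K_2=-12.

u(t) = -16e^(4t) + 12e^(-6t), v(t) = 24e^(4t) - 24e^(-6t)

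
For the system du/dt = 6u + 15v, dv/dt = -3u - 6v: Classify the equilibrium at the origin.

A = [[6,15],[-3,-6]]; det(A-λI) = λ^2 + 9.
λ = 0 ± 3i: zero real part.

center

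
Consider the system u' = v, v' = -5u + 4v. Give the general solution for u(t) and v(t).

Coefficient matrix A = [[0, 1], [-5, 4]].
Characteristic polynomial det(A - λI) = λ^2 - 4λ + 5 = 0.
Eigenvalues λ = 2 ± i (complex conjugate pair).
For λ=2+i: an eigenvector is (1,2) - i(0,-1) = (1, 2 + i).
A real fundamental pair from Re and Im of e^((2+i)t)v: X_1 = e^(2t)(cos(t)·(1,2) + sin(t)·(0,-1)), X_2 = e^(2t)(sin(t)·(1,2) - cos(t)·(0,-1)).
General solution: K_1X_1 + K_2X_2.

u(t) = K_1e^(2t)cos(t) + K_2e^(2t)sin(t), v(t) = -K_1e^(2t)sin(t) + 2K_1e^(2t)cos(t) + 2K_2e^(2t)sin(t) + K_2e^(2t)cos(t)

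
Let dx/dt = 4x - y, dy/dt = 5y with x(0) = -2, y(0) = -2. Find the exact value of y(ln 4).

A = [[4,-1],[0,5]]; eigenvalues λ = 4, 5.
Eigenvectors: (1,0) for λ=4, (1,-1) for λ=5.
From the initial condition, c_1 = -4, c_2 = 2.
y(ln 4) = (-4)(4^4)(0) + (2)(4^5)(-1) = -2048.

-2048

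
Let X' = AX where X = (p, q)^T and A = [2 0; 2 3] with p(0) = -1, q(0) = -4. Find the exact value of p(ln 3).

-9

A = [[2,0],[2,3]]; eigenvalues λ = 3, 2.
Eigenvectors: (0,-1) for λ=3, (1,-2) for λ=2.
From the initial condition, c_1 = 6, c_2 = -1.
p(ln 3) = (6)(3^3)(0) + (-1)(3^2)(1) = -9.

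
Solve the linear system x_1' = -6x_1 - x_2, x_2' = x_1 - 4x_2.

Coefficient matrix A = [[-6, -1], [1, -4]].
Characteristic polynomial det(A - λI) = λ^2 + 10λ + 25 = 0.
Single eigenvalue λ = -5 with algebraic multiplicity 2.
Eigenvector v = (1,-1); generalized eigenvector w with (A-λI)w=v is (-1,0).
General solution: e^(-5t)[C_1·v + C_2·(t·v + w)].

x_1(t) = C_1e^(-5t) + C_2te^(-5t) - C_2e^(-5t), x_2(t) = -C_1e^(-5t) - C_2te^(-5t)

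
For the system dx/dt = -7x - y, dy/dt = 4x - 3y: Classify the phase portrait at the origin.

A = [[-7,-1],[4,-3]]; det(A-λI) = λ^2 + 10λ + 25.
repeated λ = -5 with a single eigenvector.

stable improper node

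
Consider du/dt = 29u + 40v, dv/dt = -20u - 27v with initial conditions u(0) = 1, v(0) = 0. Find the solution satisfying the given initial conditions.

u(t) = 7e^(t)sin(4t) + e^(t)cos(4t), v(t) = -5e^(t)sin(4t)

Coefficient matrix A = [[29, 40], [-20, -27]].
Characteristic polynomial det(A - λI) = λ^2 - 2λ + 17 = 0.
Eigenvalues λ = 1 ± 4i (complex conjugate pair).
For λ=1+4i: an eigenvector is (-1,1) - i(3,-2) = (-1 - 3i, 1 + 2i).
A real fundamental pair from Re and Im of e^((1+4i)t)v: X_1 = e^(t)(cos(4t)·(-1,1) + sin(4t)·(3,-2)), X_2 = e^(t)(sin(4t)·(-1,1) - cos(4t)·(3,-2)).
General solution: c_1X_1 + c_2X_2.
Applying u(0)=1, v(0)=0 gives c_1=2, c_2=-1.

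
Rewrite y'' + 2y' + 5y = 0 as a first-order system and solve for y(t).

Let x_1 = y, x_2 = y'. Then x_1' = x_2 and x_2' = -5x_1 - 2x_2.
A = [[0,1],[-5,-2]]; det(A-λI) = λ^2 + 2λ + 5.
Eigenvalues λ = -1 ± 2i.

y(t) = c_1e^(-t)cos(2t) + c_2e^(-t)sin(2t)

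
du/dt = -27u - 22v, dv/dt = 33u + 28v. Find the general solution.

u(t) = -c_1e^(-5t) - 2c_2e^(6t), v(t) = c_1e^(-5t) + 3c_2e^(6t)

Coefficient matrix A = [[-27, -22], [33, 28]].
Characteristic polynomial det(A - λI) = λ^2 - λ - 30 = 0.
Eigenvalues λ = -5, 6.
For λ=-5: (A-λI) row 1 is [-22, -22], so an eigenvector is (-1, 1).
For λ=6: (A-λI) row 1 is [-33, -22], so an eigenvector is (-2, 3).
General solution: c_1e^(-5t)(-1,1) + c_2e^(6t)(-2,3).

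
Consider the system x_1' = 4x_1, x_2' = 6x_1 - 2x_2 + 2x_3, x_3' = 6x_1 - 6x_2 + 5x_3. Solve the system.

x_1(t) = K_1e^(4t), x_2(t) = K_1e^(4t) + K_2e^(2t) - 2K_3e^(t), x_3(t) = 2K_2e^(2t) - 3K_3e^(t)

Coefficient matrix A = [[4, 0, 0], [6, -2, 2], [6, -6, 5]].
det(A - λI) = 0 gives eigenvalues λ = 4, 2, 1.
For λ=4: eigenvector (1,1,0).
For λ=2: eigenvector (0,1,2).
For λ=1: eigenvector (0,-2,-3).
General solution: K_1e^(4t)(1,1,0) + K_2e^(2t)(0,1,2) + K_3e^(t)(0,-2,-3).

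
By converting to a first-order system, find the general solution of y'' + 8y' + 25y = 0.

Let x_1 = y, x_2 = y'. Then x_1' = x_2 and x_2' = -25x_1 - 8x_2.
A = [[0,1],[-25,-8]]; det(A-λI) = λ^2 + 8λ + 25.
Eigenvalues λ = -4 ± 3i.

y(t) = C_1e^(-4t)cos(3t) + C_2e^(-4t)sin(3t)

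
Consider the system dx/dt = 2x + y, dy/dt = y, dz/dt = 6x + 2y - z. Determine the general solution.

Coefficient matrix A = [[2, 1, 0], [0, 1, 0], [6, 2, -1]].
det(A - λI) = 0 gives eigenvalues λ = 1, 2, -1.
For λ=1: eigenvector (-1,1,-2).
For λ=2: eigenvector (1,0,2).
For λ=-1: eigenvector (0,0,1).
General solution: c_1e^(t)(-1,1,-2) + c_2e^(2t)(1,0,2) + c_3e^(-t)(0,0,1).

x(t) = -c_1e^(t) + c_2e^(2t), y(t) = c_1e^(t), z(t) = -2c_1e^(t) + 2c_2e^(2t) + c_3e^(-t)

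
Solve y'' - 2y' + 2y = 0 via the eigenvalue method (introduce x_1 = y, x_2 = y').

y(t) = C_1e^(t)cos(t) + C_2e^(t)sin(t)

Let x_1 = y, x_2 = y'. Then x_1' = x_2 and x_2' = -2x_1 + 2x_2.
A = [[0,1],[-2,2]]; det(A-λI) = λ^2 - 2λ + 2.
Eigenvalues λ = 1 ± i.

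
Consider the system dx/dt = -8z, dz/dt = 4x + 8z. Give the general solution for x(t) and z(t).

Coefficient matrix A = [[0, -8], [4, 8]].
Characteristic polynomial det(A - λI) = λ^2 - 8λ + 32 = 0.
Eigenvalues λ = 4 ± 4i (complex conjugate pair).
For λ=4+4i: an eigenvector is (1,-1) - i(1,0) = (1 - i, -1).
A real fundamental pair from Re and Im of e^((4+4i)t)v: X_1 = e^(4t)(cos(4t)·(1,-1) + sin(4t)·(1,0)), X_2 = e^(4t)(sin(4t)·(1,-1) - cos(4t)·(1,0)).
General solution: C_1X_1 + C_2X_2.

x(t) = C_1e^(4t)sin(4t) + C_1e^(4t)cos(4t) + C_2e^(4t)sin(4t) - C_2e^(4t)cos(4t), z(t) = -C_1e^(4t)cos(4t) - C_2e^(4t)sin(4t)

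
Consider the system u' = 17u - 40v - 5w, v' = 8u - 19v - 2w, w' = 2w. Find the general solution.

u(t) = 5c_1e^(t) + 2c_2e^(-3t) - 5c_3e^(2t), v(t) = 2c_1e^(t) + c_2e^(-3t) - 2c_3e^(2t), w(t) = c_3e^(2t)

Coefficient matrix A = [[17, -40, -5], [8, -19, -2], [0, 0, 2]].
det(A - λI) = 0 gives eigenvalues λ = 1, -3, 2.
For λ=1: eigenvector (5,2,0).
For λ=-3: eigenvector (2,1,0).
For λ=2: eigenvector (-5,-2,1).
General solution: c_1e^(t)(5,2,0) + c_2e^(-3t)(2,1,0) + c_3e^(2t)(-5,-2,1).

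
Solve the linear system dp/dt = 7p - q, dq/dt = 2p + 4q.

p(t) = c_1e^(6t) - c_2e^(5t), q(t) = c_1e^(6t) - 2c_2e^(5t)

Coefficient matrix A = [[7, -1], [2, 4]].
Characteristic polynomial det(A - λI) = λ^2 - 11λ + 30 = 0.
Eigenvalues λ = 6, 5.
For λ=6: (A-λI) row 1 is [1, -1], so an eigenvector is (1, 1).
For λ=5: (A-λI) row 1 is [2, -1], so an eigenvector is (-1, -2).
General solution: c_1e^(6t)(1,1) + c_2e^(5t)(-1,-2).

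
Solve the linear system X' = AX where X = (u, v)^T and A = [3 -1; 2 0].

u(t) = -K_1e^(t) + K_2e^(2t), v(t) = -2K_1e^(t) + K_2e^(2t)

Coefficient matrix A = [[3, -1], [2, 0]].
Characteristic polynomial det(A - λI) = λ^2 - 3λ + 2 = 0.
Eigenvalues λ = 1, 2.
For λ=1: (A-λI) row 1 is [2, -1], so an eigenvector is (-1, -2).
For λ=2: (A-λI) row 1 is [1, -1], so an eigenvector is (1, 1).
General solution: K_1e^(t)(-1,-2) + K_2e^(2t)(1,1).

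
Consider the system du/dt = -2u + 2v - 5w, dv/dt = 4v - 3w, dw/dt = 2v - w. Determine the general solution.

Coefficient matrix A = [[-2, 2, -5], [0, 4, -3], [0, 2, -1]].
det(A - λI) = 0 gives eigenvalues λ = 2, -2, 1.
For λ=2: eigenvector (-1,3,2).
For λ=-2: eigenvector (-1,0,0).
For λ=1: eigenvector (1,-1,-1).
General solution: c_1e^(2t)(-1,3,2) + c_2e^(-2t)(-1,0,0) + c_3e^(t)(1,-1,-1).

u(t) = -c_1e^(2t) - c_2e^(-2t) + c_3e^(t), v(t) = 3c_1e^(2t) - c_3e^(t), w(t) = 2c_1e^(2t) - c_3e^(t)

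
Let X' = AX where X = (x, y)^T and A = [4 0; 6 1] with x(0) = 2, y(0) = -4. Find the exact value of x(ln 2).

32

A = [[4,0],[6,1]]; eigenvalues λ = 4, 1.
Eigenvectors: (-1,-2) for λ=4, (0,1) for λ=1.
From the initial condition, c_1 = -2, c_2 = -8.
x(ln 2) = (-2)(2^4)(-1) + (-8)(2^1)(0) = 32.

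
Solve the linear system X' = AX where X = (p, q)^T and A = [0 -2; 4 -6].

Coefficient matrix A = [[0, -2], [4, -6]].
Characteristic polynomial det(A - λI) = λ^2 + 6λ + 8 = 0.
Eigenvalues λ = -2, -4.
For λ=-2: (A-λI) row 1 is [2, -2], so an eigenvector is (1, 1).
For λ=-4: (A-λI) row 1 is [4, -2], so an eigenvector is (1, 2).
General solution: C_1e^(-2t)(1,1) + C_2e^(-4t)(1,2).

p(t) = C_1e^(-2t) + C_2e^(-4t), q(t) = C_1e^(-2t) + 2C_2e^(-4t)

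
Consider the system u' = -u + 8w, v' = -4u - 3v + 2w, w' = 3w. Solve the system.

Coefficient matrix A = [[-1, 0, 8], [-4, -3, 2], [0, 0, 3]].
det(A - λI) = 0 gives eigenvalues λ = -1, -3, 3.
For λ=-1: eigenvector (1,-2,0).
For λ=-3: eigenvector (0,1,0).
For λ=3: eigenvector (2,-1,1).
General solution: c_1e^(-t)(1,-2,0) + c_2e^(-3t)(0,1,0) + c_3e^(3t)(2,-1,1).

u(t) = c_1e^(-t) + 2c_3e^(3t), v(t) = -2c_1e^(-t) + c_2e^(-3t) - c_3e^(3t), w(t) = c_3e^(3t)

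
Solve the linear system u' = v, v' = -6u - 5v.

Coefficient matrix A = [[0, 1], [-6, -5]].
Characteristic polynomial det(A - λI) = λ^2 + 5λ + 6 = 0.
Eigenvalues λ = -3, -2.
For λ=-3: (A-λI) row 1 is [3, 1], so an eigenvector is (1, -3).
For λ=-2: (A-λI) row 1 is [2, 1], so an eigenvector is (1, -2).
General solution: K_1e^(-3t)(1,-3) + K_2e^(-2t)(1,-2).

u(t) = K_1e^(-3t) + K_2e^(-2t), v(t) = -3K_1e^(-3t) - 2K_2e^(-2t)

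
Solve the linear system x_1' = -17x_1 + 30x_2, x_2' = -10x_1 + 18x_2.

x_1(t) = 2C_1e^(-2t) - 3C_2e^(3t), x_2(t) = C_1e^(-2t) - 2C_2e^(3t)

Coefficient matrix A = [[-17, 30], [-10, 18]].
Characteristic polynomial det(A - λI) = λ^2 - λ - 6 = 0.
Eigenvalues λ = -2, 3.
For λ=-2: (A-λI) row 1 is [-15, 30], so an eigenvector is (2, 1).
For λ=3: (A-λI) row 1 is [-20, 30], so an eigenvector is (-3, -2).
General solution: C_1e^(-2t)(2,1) + C_2e^(3t)(-3,-2).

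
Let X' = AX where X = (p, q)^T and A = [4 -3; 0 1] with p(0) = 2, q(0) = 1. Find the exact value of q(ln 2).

A = [[4,-3],[0,1]]; eigenvalues λ = 1, 4.
Eigenvectors: (-1,-1) for λ=1, (1,0) for λ=4.
From the initial condition, c_1 = -1, c_2 = 1.
q(ln 2) = (-1)(2^1)(-1) + (1)(2^4)(0) = 2.

2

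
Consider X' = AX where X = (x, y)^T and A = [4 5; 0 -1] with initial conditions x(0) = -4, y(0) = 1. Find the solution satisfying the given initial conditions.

x(t) = -3e^(4t) - e^(-t), y(t) = e^(-t)

Coefficient matrix A = [[4, 5], [0, -1]].
Characteristic polynomial det(A - λI) = λ^2 - 3λ - 4 = 0.
Eigenvalues λ = 4, -1.
For λ=4: (A-λI) row 1 is [0, 5], so an eigenvector is (1, 0).
For λ=-1: (A-λI) row 1 is [5, 5], so an eigenvector is (-1, 1).
General solution: C_1e^(4t)(1,0) + C_2e^(-t)(-1,1).
Applying x(0)=-4, y(0)=1 gives C_1=-3, C_2=1.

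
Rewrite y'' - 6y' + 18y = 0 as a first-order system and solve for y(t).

y(t) = c_1e^(3t)cos(3t) + c_2e^(3t)sin(3t)

Let x_1 = y, x_2 = y'. Then x_1' = x_2 and x_2' = -18x_1 + 6x_2.
A = [[0,1],[-18,6]]; det(A-λI) = λ^2 - 6λ + 18.
Eigenvalues λ = 3 ± 3i.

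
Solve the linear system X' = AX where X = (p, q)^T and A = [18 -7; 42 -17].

Coefficient matrix A = [[18, -7], [42, -17]].
Characteristic polynomial det(A - λI) = λ^2 - λ - 12 = 0.
Eigenvalues λ = 4, -3.
For λ=4: (A-λI) row 1 is [14, -7], so an eigenvector is (-1, -2).
For λ=-3: (A-λI) row 1 is [21, -7], so an eigenvector is (-1, -3).
General solution: c_1e^(4t)(-1,-2) + c_2e^(-3t)(-1,-3).

p(t) = -c_1e^(4t) - c_2e^(-3t), q(t) = -2c_1e^(4t) - 3c_2e^(-3t)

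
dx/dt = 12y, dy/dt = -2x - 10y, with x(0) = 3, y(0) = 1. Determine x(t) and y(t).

Coefficient matrix A = [[0, 12], [-2, -10]].
Characteristic polynomial det(A - λI) = λ^2 + 10λ + 24 = 0.
Eigenvalues λ = -6, -4.
For λ=-6: (A-λI) row 1 is [6, 12], so an eigenvector is (-2, 1).
For λ=-4: (A-λI) row 1 is [4, 12], so an eigenvector is (3, -1).
General solution: c_1e^(-6t)(-2,1) + c_2e^(-4t)(3,-1).
Applying x(0)=3, y(0)=1 gives c_1=6, c_2=5.

x(t) = 15e^(-4t) - 12e^(-6t), y(t) = -5e^(-4t) + 6e^(-6t)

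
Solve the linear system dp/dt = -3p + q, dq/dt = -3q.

p(t) = -C_1e^(-3t) - C_2te^(-3t) - 3C_2e^(-3t), q(t) = -C_2e^(-3t)

Coefficient matrix A = [[-3, 1], [0, -3]].
Characteristic polynomial det(A - λI) = λ^2 + 6λ + 9 = 0.
Single eigenvalue λ = -3 with algebraic multiplicity 2.
Eigenvector v = (-1,0); generalized eigenvector w with (A-λI)w=v is (-3,-1).
General solution: e^(-3t)[C_1·v + C_2·(t·v + w)].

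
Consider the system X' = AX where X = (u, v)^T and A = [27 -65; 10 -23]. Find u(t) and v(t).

u(t) = -2c_1e^(2t)sin(5t) - 3c_1e^(2t)cos(5t) - 3c_2e^(2t)sin(5t) + 2c_2e^(2t)cos(5t), v(t) = -c_1e^(2t)sin(5t) - c_1e^(2t)cos(5t) - c_2e^(2t)sin(5t) + c_2e^(2t)cos(5t)

Coefficient matrix A = [[27, -65], [10, -23]].
Characteristic polynomial det(A - λI) = λ^2 - 4λ + 29 = 0.
Eigenvalues λ = 2 ± 5i (complex conjugate pair).
For λ=2+5i: an eigenvector is (-3,-1) - i(-2,-1) = (-3 + 2i, -1 + i).
A real fundamental pair from Re and Im of e^((2+5i)t)v: X_1 = e^(2t)(cos(5t)·(-3,-1) + sin(5t)·(-2,-1)), X_2 = e^(2t)(sin(5t)·(-3,-1) - cos(5t)·(-2,-1)).
General solution: c_1X_1 + c_2X_2.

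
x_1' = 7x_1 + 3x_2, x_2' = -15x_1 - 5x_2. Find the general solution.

x_1(t) = K_1e^(t)cos(3t) + K_2e^(t)sin(3t), x_2(t) = -K_1e^(t)sin(3t) - 2K_1e^(t)cos(3t) - 2K_2e^(t)sin(3t) + K_2e^(t)cos(3t)

Coefficient matrix A = [[7, 3], [-15, -5]].
Characteristic polynomial det(A - λI) = λ^2 - 2λ + 10 = 0.
Eigenvalues λ = 1 ± 3i (complex conjugate pair).
For λ=1+3i: an eigenvector is (1,-2) - i(0,-1) = (1, -2 + i).
A real fundamental pair from Re and Im of e^((1+3i)t)v: X_1 = e^(t)(cos(3t)·(1,-2) + sin(3t)·(0,-1)), X_2 = e^(t)(sin(3t)·(1,-2) - cos(3t)·(0,-1)).
General solution: K_1X_1 + K_2X_2.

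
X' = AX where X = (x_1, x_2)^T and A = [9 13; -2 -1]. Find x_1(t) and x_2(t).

Coefficient matrix A = [[9, 13], [-2, -1]].
Characteristic polynomial det(A - λI) = λ^2 - 8λ + 17 = 0.
Eigenvalues λ = 4 ± i (complex conjugate pair).
For λ=4+i: an eigenvector is (3,-1) - i(2,-1) = (3 - 2i, -1 + i).
A real fundamental pair from Re and Im of e^((4+i)t)v: X_1 = e^(4t)(cos(t)·(3,-1) + sin(t)·(2,-1)), X_2 = e^(4t)(sin(t)·(3,-1) - cos(t)·(2,-1)).
General solution: K_1X_1 + K_2X_2.

x_1(t) = 2K_1e^(4t)sin(t) + 3K_1e^(4t)cos(t) + 3K_2e^(4t)sin(t) - 2K_2e^(4t)cos(t), x_2(t) = -K_1e^(4t)sin(t) - K_1e^(4t)cos(t) - K_2e^(4t)sin(t) + K_2e^(4t)cos(t)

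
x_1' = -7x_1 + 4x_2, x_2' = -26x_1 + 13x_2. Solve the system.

Coefficient matrix A = [[-7, 4], [-26, 13]].
Characteristic polynomial det(A - λI) = λ^2 - 6λ + 13 = 0.
Eigenvalues λ = 3 ± 2i (complex conjugate pair).
For λ=3+2i: an eigenvector is (-1,-2) - i(1,3) = (-1 - i, -2 - 3i).
A real fundamental pair from Re and Im of e^((3+2i)t)v: X_1 = e^(3t)(cos(2t)·(-1,-2) + sin(2t)·(1,3)), X_2 = e^(3t)(sin(2t)·(-1,-2) - cos(2t)·(1,3)).
General solution: c_1X_1 + c_2X_2.

x_1(t) = c_1e^(3t)sin(2t) - c_1e^(3t)cos(2t) - c_2e^(3t)sin(2t) - c_2e^(3t)cos(2t), x_2(t) = 3c_1e^(3t)sin(2t) - 2c_1e^(3t)cos(2t) - 2c_2e^(3t)sin(2t) - 3c_2e^(3t)cos(2t)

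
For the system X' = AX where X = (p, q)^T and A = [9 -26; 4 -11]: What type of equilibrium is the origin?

stable spiral

A = [[9,-26],[4,-11]]; det(A-λI) = λ^2 + 2λ + 5.
λ = -1 ± 2i: negative real part.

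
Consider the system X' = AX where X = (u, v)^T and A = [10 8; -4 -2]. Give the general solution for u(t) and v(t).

u(t) = c_1e^(2t) + 2c_2e^(6t), v(t) = -c_1e^(2t) - c_2e^(6t)

Coefficient matrix A = [[10, 8], [-4, -2]].
Characteristic polynomial det(A - λI) = λ^2 - 8λ + 12 = 0.
Eigenvalues λ = 2, 6.
For λ=2: (A-λI) row 1 is [8, 8], so an eigenvector is (1, -1).
For λ=6: (A-λI) row 1 is [4, 8], so an eigenvector is (2, -1).
General solution: c_1e^(2t)(1,-1) + c_2e^(6t)(2,-1).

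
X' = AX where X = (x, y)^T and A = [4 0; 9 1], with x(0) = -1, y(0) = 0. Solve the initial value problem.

Coefficient matrix A = [[4, 0], [9, 1]].
Characteristic polynomial det(A - λI) = λ^2 - 5λ + 4 = 0.
Eigenvalues λ = 4, 1.
For λ=4: (A-λI) row 2 is [9, -3], so an eigenvector is (1, 3).
For λ=1: (A-λI) row 1 is [3, 0], so an eigenvector is (0, 1).
General solution: K_1e^(4t)(1,3) + K_2e^(t)(0,1).
Applying x(0)=-1, y(0)=0 gives K_1=-1, K_2=3.

x(t) = -e^(4t), y(t) = -3e^(4t) + 3e^(t)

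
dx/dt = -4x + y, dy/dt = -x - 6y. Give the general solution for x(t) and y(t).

Coefficient matrix A = [[-4, 1], [-1, -6]].
Characteristic polynomial det(A - λI) = λ^2 + 10λ + 25 = 0.
Single eigenvalue λ = -5 with algebraic multiplicity 2.
Eigenvector v = (1,-1); generalized eigenvector w with (A-λI)w=v is (1,0).
General solution: e^(-5t)[C_1·v + C_2·(t·v + w)].

x(t) = C_1e^(-5t) + C_2te^(-5t) + C_2e^(-5t), y(t) = -C_1e^(-5t) - C_2te^(-5t)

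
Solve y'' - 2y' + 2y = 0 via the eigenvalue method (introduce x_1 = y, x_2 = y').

Let x_1 = y, x_2 = y'. Then x_1' = x_2 and x_2' = -2x_1 + 2x_2.
A = [[0,1],[-2,2]]; det(A-λI) = λ^2 - 2λ + 2.
Eigenvalues λ = 1 ± i.

y(t) = C_1e^(t)cos(t) + C_2e^(t)sin(t)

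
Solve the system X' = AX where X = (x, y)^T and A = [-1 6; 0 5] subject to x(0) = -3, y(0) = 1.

Coefficient matrix A = [[-1, 6], [0, 5]].
Characteristic polynomial det(A - λI) = λ^2 - 4λ - 5 = 0.
Eigenvalues λ = 5, -1.
For λ=5: (A-λI) row 1 is [-6, 6], so an eigenvector is (-1, -1).
For λ=-1: (A-λI) row 1 is [0, 6], so an eigenvector is (1, 0).
General solution: K_1e^(5t)(-1,-1) + K_2e^(-t)(1,0).
Applying x(0)=-3, y(0)=1 gives K_1=-1, K_2=-4.

x(t) = e^(5t) - 4e^(-t), y(t) = e^(5t)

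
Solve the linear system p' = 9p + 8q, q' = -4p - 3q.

p(t) = 2K_1e^(5t) - K_2e^(t), q(t) = -K_1e^(5t) + K_2e^(t)

Coefficient matrix A = [[9, 8], [-4, -3]].
Characteristic polynomial det(A - λI) = λ^2 - 6λ + 5 = 0.
Eigenvalues λ = 5, 1.
For λ=5: (A-λI) row 1 is [4, 8], so an eigenvector is (2, -1).
For λ=1: (A-λI) row 1 is [8, 8], so an eigenvector is (-1, 1).
General solution: K_1e^(5t)(2,-1) + K_2e^(t)(-1,1).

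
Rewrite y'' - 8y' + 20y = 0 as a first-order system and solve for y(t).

Let x_1 = y, x_2 = y'. Then x_1' = x_2 and x_2' = -20x_1 + 8x_2.
A = [[0,1],[-20,8]]; det(A-λI) = λ^2 - 8λ + 20.
Eigenvalues λ = 4 ± 2i.

y(t) = C_1e^(4t)cos(2t) + C_2e^(4t)sin(2t)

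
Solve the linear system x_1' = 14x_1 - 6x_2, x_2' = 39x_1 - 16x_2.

x_1(t) = -K_1e^(-t)sin(3t) + K_1e^(-t)cos(3t) + K_2e^(-t)sin(3t) + K_2e^(-t)cos(3t), x_2(t) = -2K_1e^(-t)sin(3t) + 3K_1e^(-t)cos(3t) + 3K_2e^(-t)sin(3t) + 2K_2e^(-t)cos(3t)

Coefficient matrix A = [[14, -6], [39, -16]].
Characteristic polynomial det(A - λI) = λ^2 + 2λ + 10 = 0.
Eigenvalues λ = -1 ± 3i (complex conjugate pair).
For λ=-1+3i: an eigenvector is (1,3) - i(-1,-2) = (1 + i, 3 + 2i).
A real fundamental pair from Re and Im of e^((-1+3i)t)v: X_1 = e^(-t)(cos(3t)·(1,3) + sin(3t)·(-1,-2)), X_2 = e^(-t)(sin(3t)·(1,3) - cos(3t)·(-1,-2)).
General solution: K_1X_1 + K_2X_2.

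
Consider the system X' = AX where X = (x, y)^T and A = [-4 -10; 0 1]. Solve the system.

x(t) = -K_1e^(-4t) - 2K_2e^(t), y(t) = K_2e^(t)

Coefficient matrix A = [[-4, -10], [0, 1]].
Characteristic polynomial det(A - λI) = λ^2 + 3λ - 4 = 0.
Eigenvalues λ = -4, 1.
For λ=-4: (A-λI) row 1 is [0, -10], so an eigenvector is (-1, 0).
For λ=1: (A-λI) row 1 is [-5, -10], so an eigenvector is (-2, 1).
General solution: K_1e^(-4t)(-1,0) + K_2e^(t)(-2,1).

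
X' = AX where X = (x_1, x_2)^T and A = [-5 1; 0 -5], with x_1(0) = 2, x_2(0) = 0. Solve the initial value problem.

Coefficient matrix A = [[-5, 1], [0, -5]].
Characteristic polynomial det(A - λI) = λ^2 + 10λ + 25 = 0.
Single eigenvalue λ = -5 with algebraic multiplicity 2.
Eigenvector v = (1,0); generalized eigenvector w with (A-λI)w=v is (3,1).
General solution: e^(-5t)[C_1·v + C_2·(t·v + w)].
Applying x_1(0)=2, x_2(0)=0 gives C_1=2, C_2=0.

x_1(t) = 2e^(-5t), x_2(t) = 0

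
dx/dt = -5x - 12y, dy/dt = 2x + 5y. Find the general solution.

x(t) = 2K_1e^(t) + 3K_2e^(-t), y(t) = -K_1e^(t) - K_2e^(-t)

Coefficient matrix A = [[-5, -12], [2, 5]].
Characteristic polynomial det(A - λI) = λ^2 - 1 = 0.
Eigenvalues λ = 1, -1.
For λ=1: (A-λI) row 1 is [-6, -12], so an eigenvector is (2, -1).
For λ=-1: (A-λI) row 1 is [-4, -12], so an eigenvector is (3, -1).
General solution: K_1e^(t)(2,-1) + K_2e^(-t)(3,-1).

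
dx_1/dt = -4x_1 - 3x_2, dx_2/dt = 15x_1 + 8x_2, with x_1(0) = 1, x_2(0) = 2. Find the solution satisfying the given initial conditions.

Coefficient matrix A = [[-4, -3], [15, 8]].
Characteristic polynomial det(A - λI) = λ^2 - 4λ + 13 = 0.
Eigenvalues λ = 2 ± 3i (complex conjugate pair).
For λ=2+3i: an eigenvector is (0,-1) - i(1,-2) = (0 - i, -1 + 2i).
A real fundamental pair from Re and Im of e^((2+3i)t)v: X_1 = e^(2t)(cos(3t)·(0,-1) + sin(3t)·(1,-2)), X_2 = e^(2t)(sin(3t)·(0,-1) - cos(3t)·(1,-2)).
General solution: C_1X_1 + C_2X_2.
Applying x_1(0)=1, x_2(0)=2 gives C_1=-4, C_2=-1.

x_1(t) = -4e^(2t)sin(3t) + e^(2t)cos(3t), x_2(t) = 9e^(2t)sin(3t) + 2e^(2t)cos(3t)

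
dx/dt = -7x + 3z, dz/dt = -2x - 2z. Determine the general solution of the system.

x(t) = 3C_1e^(-5t) + C_2e^(-4t), z(t) = 2C_1e^(-5t) + C_2e^(-4t)

Coefficient matrix A = [[-7, 3], [-2, -2]].
Characteristic polynomial det(A - λI) = λ^2 + 9λ + 20 = 0.
Eigenvalues λ = -5, -4.
For λ=-5: (A-λI) row 1 is [-2, 3], so an eigenvector is (3, 2).
For λ=-4: (A-λI) row 1 is [-3, 3], so an eigenvector is (1, 1).
General solution: C_1e^(-5t)(3,2) + C_2e^(-4t)(1,1).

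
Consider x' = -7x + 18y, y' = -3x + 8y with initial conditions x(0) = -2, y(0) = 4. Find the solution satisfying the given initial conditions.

Coefficient matrix A = [[-7, 18], [-3, 8]].
Characteristic polynomial det(A - λI) = λ^2 - λ - 2 = 0.
Eigenvalues λ = -1, 2.
For λ=-1: (A-λI) row 1 is [-6, 18], so an eigenvector is (-3, -1).
For λ=2: (A-λI) row 1 is [-9, 18], so an eigenvector is (-2, -1).
General solution: K_1e^(-t)(-3,-1) + K_2e^(2t)(-2,-1).
Applying x(0)=-2, y(0)=4 gives K_1=10, K_2=-14.

x(t) = 28e^(2t) - 30e^(-t), y(t) = 14e^(2t) - 10e^(-t)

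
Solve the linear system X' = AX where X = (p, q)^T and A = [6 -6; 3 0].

p(t) = K_1e^(3t)sin(3t) - K_1e^(3t)cos(3t) - K_2e^(3t)sin(3t) - K_2e^(3t)cos(3t), q(t) = -K_1e^(3t)cos(3t) - K_2e^(3t)sin(3t)

Coefficient matrix A = [[6, -6], [3, 0]].
Characteristic polynomial det(A - λI) = λ^2 - 6λ + 18 = 0.
Eigenvalues λ = 3 ± 3i (complex conjugate pair).
For λ=3+3i: an eigenvector is (-1,-1) - i(1,0) = (-1 - i, -1).
A real fundamental pair from Re and Im of e^((3+3i)t)v: X_1 = e^(3t)(cos(3t)·(-1,-1) + sin(3t)·(1,0)), X_2 = e^(3t)(sin(3t)·(-1,-1) - cos(3t)·(1,0)).
General solution: K_1X_1 + K_2X_2.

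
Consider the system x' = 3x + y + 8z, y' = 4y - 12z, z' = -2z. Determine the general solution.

Coefficient matrix A = [[3, 1, 8], [0, 4, -12], [0, 0, -2]].
det(A - λI) = 0 gives eigenvalues λ = -2, 4, 3.
For λ=-2: eigenvector (-2,2,1).
For λ=4: eigenvector (1,1,0).
For λ=3: eigenvector (1,0,0).
General solution: C_1e^(-2t)(-2,2,1) + C_2e^(4t)(1,1,0) + C_3e^(3t)(1,0,0).

x(t) = -2C_1e^(-2t) + C_2e^(4t) + C_3e^(3t), y(t) = 2C_1e^(-2t) + C_2e^(4t), z(t) = C_1e^(-2t)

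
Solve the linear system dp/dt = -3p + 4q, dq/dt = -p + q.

p(t) = -2K_1e^(-t) - 2K_2te^(-t) - K_2e^(-t), q(t) = -K_1e^(-t) - K_2te^(-t) - K_2e^(-t)

Coefficient matrix A = [[-3, 4], [-1, 1]].
Characteristic polynomial det(A - λI) = λ^2 + 2λ + 1 = 0.
Single eigenvalue λ = -1 with algebraic multiplicity 2.
Eigenvector v = (-2,-1); generalized eigenvector w with (A-λI)w=v is (-1,-1).
General solution: e^(-t)[K_1·v + K_2·(t·v + w)].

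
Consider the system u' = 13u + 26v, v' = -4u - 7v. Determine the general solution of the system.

Coefficient matrix A = [[13, 26], [-4, -7]].
Characteristic polynomial det(A - λI) = λ^2 - 6λ + 13 = 0.
Eigenvalues λ = 3 ± 2i (complex conjugate pair).
For λ=3+2i: an eigenvector is (-2,1) - i(3,-1) = (-2 - 3i, 1 + i).
A real fundamental pair from Re and Im of e^((3+2i)t)v: X_1 = e^(3t)(cos(2t)·(-2,1) + sin(2t)·(3,-1)), X_2 = e^(3t)(sin(2t)·(-2,1) - cos(2t)·(3,-1)).
General solution: C_1X_1 + C_2X_2.

u(t) = 3C_1e^(3t)sin(2t) - 2C_1e^(3t)cos(2t) - 2C_2e^(3t)sin(2t) - 3C_2e^(3t)cos(2t), v(t) = -C_1e^(3t)sin(2t) + C_1e^(3t)cos(2t) + C_2e^(3t)sin(2t) + C_2e^(3t)cos(2t)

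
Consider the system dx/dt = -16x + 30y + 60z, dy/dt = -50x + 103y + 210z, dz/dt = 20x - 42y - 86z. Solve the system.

x(t) = -3c_1e^(4t) + 2c_3e^(-t), y(t) = -10c_1e^(4t) - 2c_2e^(-2t) + 5c_3e^(-t), z(t) = 4c_1e^(4t) + c_2e^(-2t) - 2c_3e^(-t)

Coefficient matrix A = [[-16, 30, 60], [-50, 103, 210], [20, -42, -86]].
det(A - λI) = 0 gives eigenvalues λ = 4, -2, -1.
For λ=4: eigenvector (-3,-10,4).
For λ=-2: eigenvector (0,-2,1).
For λ=-1: eigenvector (2,5,-2).
General solution: c_1e^(4t)(-3,-10,4) + c_2e^(-2t)(0,-2,1) + c_3e^(-t)(2,5,-2).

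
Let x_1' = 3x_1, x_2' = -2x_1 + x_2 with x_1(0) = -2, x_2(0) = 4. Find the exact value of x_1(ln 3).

-54

A = [[3,0],[-2,1]]; eigenvalues λ = 3, 1.
Eigenvectors: (1,-1) for λ=3, (0,-1) for λ=1.
From the initial condition, c_1 = -2, c_2 = -2.
x_1(ln 3) = (-2)(3^3)(1) + (-2)(3^1)(0) = -54.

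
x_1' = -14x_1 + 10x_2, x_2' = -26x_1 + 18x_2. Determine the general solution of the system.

Coefficient matrix A = [[-14, 10], [-26, 18]].
Characteristic polynomial det(A - λI) = λ^2 - 4λ + 8 = 0.
Eigenvalues λ = 2 ± 2i (complex conjugate pair).
For λ=2+2i: an eigenvector is (2,3) - i(-1,-2) = (2 + i, 3 + 2i).
A real fundamental pair from Re and Im of e^((2+2i)t)v: X_1 = e^(2t)(cos(2t)·(2,3) + sin(2t)·(-1,-2)), X_2 = e^(2t)(sin(2t)·(2,3) - cos(2t)·(-1,-2)).
General solution: c_1X_1 + c_2X_2.

x_1(t) = -c_1e^(2t)sin(2t) + 2c_1e^(2t)cos(2t) + 2c_2e^(2t)sin(2t) + c_2e^(2t)cos(2t), x_2(t) = -2c_1e^(2t)sin(2t) + 3c_1e^(2t)cos(2t) + 3c_2e^(2t)sin(2t) + 2c_2e^(2t)cos(2t)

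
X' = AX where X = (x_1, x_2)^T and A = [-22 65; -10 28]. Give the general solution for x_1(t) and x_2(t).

x_1(t) = 2K_1e^(3t)sin(5t) - 3K_1e^(3t)cos(5t) - 3K_2e^(3t)sin(5t) - 2K_2e^(3t)cos(5t), x_2(t) = K_1e^(3t)sin(5t) - K_1e^(3t)cos(5t) - K_2e^(3t)sin(5t) - K_2e^(3t)cos(5t)

Coefficient matrix A = [[-22, 65], [-10, 28]].
Characteristic polynomial det(A - λI) = λ^2 - 6λ + 34 = 0.
Eigenvalues λ = 3 ± 5i (complex conjugate pair).
For λ=3+5i: an eigenvector is (-3,-1) - i(2,1) = (-3 - 2i, -1 - i).
A real fundamental pair from Re and Im of e^((3+5i)t)v: X_1 = e^(3t)(cos(5t)·(-3,-1) + sin(5t)·(2,1)), X_2 = e^(3t)(sin(5t)·(-3,-1) - cos(5t)·(2,1)).
General solution: K_1X_1 + K_2X_2.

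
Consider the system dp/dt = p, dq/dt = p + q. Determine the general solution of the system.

Coefficient matrix A = [[1, 0], [1, 1]].
Characteristic polynomial det(A - λI) = λ^2 - 2λ + 1 = 0.
Single eigenvalue λ = 1 with algebraic multiplicity 2.
Eigenvector v = (0,1); generalized eigenvector w with (A-λI)w=v is (1,-2).
General solution: e^(t)[K_1·v + K_2·(t·v + w)].

p(t) = K_2e^(t), q(t) = K_1e^(t) + K_2te^(t) - 2K_2e^(t)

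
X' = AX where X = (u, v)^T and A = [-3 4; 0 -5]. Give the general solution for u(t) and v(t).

u(t) = 2C_1e^(-5t) - C_2e^(-3t), v(t) = -C_1e^(-5t)

Coefficient matrix A = [[-3, 4], [0, -5]].
Characteristic polynomial det(A - λI) = λ^2 + 8λ + 15 = 0.
Eigenvalues λ = -5, -3.
For λ=-5: (A-λI) row 1 is [2, 4], so an eigenvector is (2, -1).
For λ=-3: (A-λI) row 1 is [0, 4], so an eigenvector is (-1, 0).
General solution: C_1e^(-5t)(2,-1) + C_2e^(-3t)(-1,0).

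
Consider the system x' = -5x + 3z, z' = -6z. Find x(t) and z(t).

Coefficient matrix A = [[-5, 3], [0, -6]].
Characteristic polynomial det(A - λI) = λ^2 + 11λ + 30 = 0.
Eigenvalues λ = -5, -6.
For λ=-5: (A-λI) row 1 is [0, 3], so an eigenvector is (1, 0).
For λ=-6: (A-λI) row 1 is [1, 3], so an eigenvector is (3, -1).
General solution: c_1e^(-5t)(1,0) + c_2e^(-6t)(3,-1).

x(t) = c_1e^(-5t) + 3c_2e^(-6t), z(t) = -c_2e^(-6t)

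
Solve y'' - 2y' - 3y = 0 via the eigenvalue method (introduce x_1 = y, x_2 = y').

y(t) = C_1e^(-t) + C_2e^(3t)

Let x_1 = y, x_2 = y'. Then x_1' = x_2 and x_2' = 3x_1 + 2x_2.
A = [[0,1],[3,2]]; det(A-λI) = λ^2 - 2λ - 3.
Eigenvalues λ = -1, 3 with eigenvectors (1,-1), (1,3).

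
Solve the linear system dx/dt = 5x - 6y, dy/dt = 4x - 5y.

Coefficient matrix A = [[5, -6], [4, -5]].
Characteristic polynomial det(A - λI) = λ^2 - 1 = 0.
Eigenvalues λ = 1, -1.
For λ=1: (A-λI) row 1 is [4, -6], so an eigenvector is (-3, -2).
For λ=-1: (A-λI) row 1 is [6, -6], so an eigenvector is (1, 1).
General solution: K_1e^(t)(-3,-2) + K_2e^(-t)(1,1).

x(t) = -3K_1e^(t) + K_2e^(-t), y(t) = -2K_1e^(t) + K_2e^(-t)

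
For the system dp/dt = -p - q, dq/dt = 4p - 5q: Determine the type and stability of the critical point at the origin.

A = [[-1,-1],[4,-5]]; det(A-λI) = λ^2 + 6λ + 9.
repeated λ = -3 with a single eigenvector.

stable improper node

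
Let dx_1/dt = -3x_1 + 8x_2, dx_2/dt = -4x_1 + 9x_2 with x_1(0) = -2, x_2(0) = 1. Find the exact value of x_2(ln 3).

A = [[-3,8],[-4,9]]; eigenvalues λ = 1, 5.
Eigenvectors: (2,1) for λ=1, (-1,-1) for λ=5.
From the initial condition, c_1 = -3, c_2 = -4.
x_2(ln 3) = (-3)(3^1)(1) + (-4)(3^5)(-1) = 963.

963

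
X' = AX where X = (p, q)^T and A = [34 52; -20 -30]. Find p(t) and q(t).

Coefficient matrix A = [[34, 52], [-20, -30]].
Characteristic polynomial det(A - λI) = λ^2 - 4λ + 20 = 0.
Eigenvalues λ = 2 ± 4i (complex conjugate pair).
For λ=2+4i: an eigenvector is (3,-2) - i(-2,1) = (3 + 2i, -2 - i).
A real fundamental pair from Re and Im of e^((2+4i)t)v: X_1 = e^(2t)(cos(4t)·(3,-2) + sin(4t)·(-2,1)), X_2 = e^(2t)(sin(4t)·(3,-2) - cos(4t)·(-2,1)).
General solution: C_1X_1 + C_2X_2.

p(t) = -2C_1e^(2t)sin(4t) + 3C_1e^(2t)cos(4t) + 3C_2e^(2t)sin(4t) + 2C_2e^(2t)cos(4t), q(t) = C_1e^(2t)sin(4t) - 2C_1e^(2t)cos(4t) - 2C_2e^(2t)sin(4t) - C_2e^(2t)cos(4t)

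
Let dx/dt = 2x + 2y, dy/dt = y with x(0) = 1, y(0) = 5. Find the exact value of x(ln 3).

69

A = [[2,2],[0,1]]; eigenvalues λ = 1, 2.
Eigenvectors: (-2,1) for λ=1, (-1,0) for λ=2.
From the initial condition, c_1 = 5, c_2 = -11.
x(ln 3) = (5)(3^1)(-2) + (-11)(3^2)(-1) = 69.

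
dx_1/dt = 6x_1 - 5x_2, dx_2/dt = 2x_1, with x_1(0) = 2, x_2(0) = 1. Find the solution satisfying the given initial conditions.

x_1(t) = e^(3t)sin(t) + 2e^(3t)cos(t), x_2(t) = e^(3t)sin(t) + e^(3t)cos(t)

Coefficient matrix A = [[6, -5], [2, 0]].
Characteristic polynomial det(A - λI) = λ^2 - 6λ + 10 = 0.
Eigenvalues λ = 3 ± i (complex conjugate pair).
For λ=3+i: an eigenvector is (1,1) - i(-2,-1) = (1 + 2i, 1 + i).
A real fundamental pair from Re and Im of e^((3+i)t)v: X_1 = e^(3t)(cos(t)·(1,1) + sin(t)·(-2,-1)), X_2 = e^(3t)(sin(t)·(1,1) - cos(t)·(-2,-1)).
General solution: C_1X_1 + C_2X_2.
Applying x_1(0)=2, x_2(0)=1 gives C_1=0, C_2=1.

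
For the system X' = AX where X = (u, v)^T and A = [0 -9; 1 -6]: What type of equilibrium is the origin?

stable improper node

A = [[0,-9],[1,-6]]; det(A-λI) = λ^2 + 6λ + 9.
repeated λ = -3 with a single eigenvector.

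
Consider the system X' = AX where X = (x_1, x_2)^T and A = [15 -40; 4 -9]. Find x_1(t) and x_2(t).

Coefficient matrix A = [[15, -40], [4, -9]].
Characteristic polynomial det(A - λI) = λ^2 - 6λ + 25 = 0.
Eigenvalues λ = 3 ± 4i (complex conjugate pair).
For λ=3+4i: an eigenvector is (-1,0) - i(-3,-1) = (-1 + 3i, 0 + i).
A real fundamental pair from Re and Im of e^((3+4i)t)v: X_1 = e^(3t)(cos(4t)·(-1,0) + sin(4t)·(-3,-1)), X_2 = e^(3t)(sin(4t)·(-1,0) - cos(4t)·(-3,-1)).
General solution: K_1X_1 + K_2X_2.

x_1(t) = -3K_1e^(3t)sin(4t) - K_1e^(3t)cos(4t) - K_2e^(3t)sin(4t) + 3K_2e^(3t)cos(4t), x_2(t) = -K_1e^(3t)sin(4t) + K_2e^(3t)cos(4t)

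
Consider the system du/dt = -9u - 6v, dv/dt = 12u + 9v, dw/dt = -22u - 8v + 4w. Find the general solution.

u(t) = -c_2e^(-3t) - c_3e^(3t), v(t) = c_2e^(-3t) + 2c_3e^(3t), w(t) = c_1e^(4t) - 2c_2e^(-3t) - 6c_3e^(3t)

Coefficient matrix A = [[-9, -6, 0], [12, 9, 0], [-22, -8, 4]].
det(A - λI) = 0 gives eigenvalues λ = 4, -3, 3.
For λ=4: eigenvector (0,0,1).
For λ=-3: eigenvector (-1,1,-2).
For λ=3: eigenvector (-1,2,-6).
General solution: c_1e^(4t)(0,0,1) + c_2e^(-3t)(-1,1,-2) + c_3e^(3t)(-1,2,-6).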